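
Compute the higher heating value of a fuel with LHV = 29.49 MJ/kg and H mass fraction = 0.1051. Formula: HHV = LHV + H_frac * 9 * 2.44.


HHV = LHV + H_frac * 9 * 2.44
= 29.49 + 0.1051 * 9 * 2.44
= 31.7980 MJ/kg

31.7980 MJ/kg


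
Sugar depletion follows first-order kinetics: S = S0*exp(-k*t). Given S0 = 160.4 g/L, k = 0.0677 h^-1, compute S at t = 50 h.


S = S0 * exp(-k * t)
S = 160.4 * exp(-0.0677 * 50)
S = 5.4340 g/L

5.4340 g/L


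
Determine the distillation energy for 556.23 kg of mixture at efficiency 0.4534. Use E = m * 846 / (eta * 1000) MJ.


E = m * 846 / (eta * 1000)
= 556.23 * 846 / (0.4534 * 1000)
= 1037.8707 MJ

1037.8707 MJ


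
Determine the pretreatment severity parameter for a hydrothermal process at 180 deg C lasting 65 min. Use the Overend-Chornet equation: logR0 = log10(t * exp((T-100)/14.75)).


logR0 = log10(t * exp((T - 100) / 14.75))
= log10(65 * exp((180 - 100) / 14.75))
= 4.1684

4.1684


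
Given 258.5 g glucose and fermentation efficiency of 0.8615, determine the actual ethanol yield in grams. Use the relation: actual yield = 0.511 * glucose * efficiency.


Actual ethanol: m = 0.511 * 258.5 * 0.8615
m = 113.7986 g

113.7986 g


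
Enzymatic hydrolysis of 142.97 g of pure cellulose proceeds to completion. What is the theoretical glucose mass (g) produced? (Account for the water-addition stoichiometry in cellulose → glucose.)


glucose = cellulose * 180/162
= 142.97 * 180/162
= 158.8556 g

158.8556 g


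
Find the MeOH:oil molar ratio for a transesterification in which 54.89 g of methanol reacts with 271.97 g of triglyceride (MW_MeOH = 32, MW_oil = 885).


Molar ratio = n_MeOH / n_oil = (MeOH/32) / (oil/885) = (MeOH * 885) / (32 * oil)
= (54.89 * 885) / (32 * 271.97)
= 5.5817

5.5817


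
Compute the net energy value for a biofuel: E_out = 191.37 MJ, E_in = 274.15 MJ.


NEV = E_out - E_in
= 191.37 - 274.15
= -82.7800 MJ

-82.7800 MJ


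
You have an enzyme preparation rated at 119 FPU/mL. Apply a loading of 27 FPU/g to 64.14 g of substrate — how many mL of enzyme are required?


V = dosage * m_sub / activity
V = 27 * 64.14 / 119
V = 14.5528 mL

14.5528 mL


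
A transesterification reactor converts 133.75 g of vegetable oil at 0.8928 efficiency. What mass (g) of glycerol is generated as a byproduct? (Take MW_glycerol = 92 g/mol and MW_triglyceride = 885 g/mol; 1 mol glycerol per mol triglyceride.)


glycerol = oil * conv * (92/885)
= 133.75 * 0.8928 * 92 / 885
= 12.4135 g

12.4135 g


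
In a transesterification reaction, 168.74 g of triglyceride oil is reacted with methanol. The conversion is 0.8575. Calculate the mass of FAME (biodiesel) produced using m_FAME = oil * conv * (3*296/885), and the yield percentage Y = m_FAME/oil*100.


m_FAME = oil * conv * (3 * 296 / 885) = oil * conv * (888/885)
= 168.74 * 0.8575 * 888 / 885
= 145.1850 g
Y = m_FAME / oil * 100 = conv * (888/885) * 100
= 0.8575 * 888 / 885 * 100
= 86.04%

145.1850 g FAME; Y = 86.04%


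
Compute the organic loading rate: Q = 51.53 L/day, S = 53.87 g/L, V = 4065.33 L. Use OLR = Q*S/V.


OLR = Q * S / V
= 51.53 * 53.87 / 4065.33
= 0.6828 g/L/day

0.6828 g/L/day


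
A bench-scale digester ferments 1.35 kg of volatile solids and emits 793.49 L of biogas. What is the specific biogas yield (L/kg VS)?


Y = V / VS
= 793.49 / 1.35
= 587.7704 L/kg VS

587.7704 L/kg VS


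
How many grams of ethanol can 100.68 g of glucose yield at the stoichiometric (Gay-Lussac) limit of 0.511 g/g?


Theoretical ethanol yield: m_EtOH = 0.511 * m_glucose
m_EtOH = 0.511 * 100.68 = 51.4475 g

51.4475 g


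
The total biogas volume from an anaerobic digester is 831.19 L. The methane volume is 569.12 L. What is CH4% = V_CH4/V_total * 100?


CH4% = V_CH4 / V_total * 100
= 569.12 / 831.19 * 100
= 68.4705%

68.4705%


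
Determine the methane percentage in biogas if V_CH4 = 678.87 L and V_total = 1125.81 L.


CH4% = V_CH4 / V_total * 100
= 678.87 / 1125.81 * 100
= 60.3006%

60.3006%


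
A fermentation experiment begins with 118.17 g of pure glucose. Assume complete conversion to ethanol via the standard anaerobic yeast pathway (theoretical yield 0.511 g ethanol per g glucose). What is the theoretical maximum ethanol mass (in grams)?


Theoretical ethanol yield: m_EtOH = 0.511 * m_glucose
m_EtOH = 0.511 * 118.17 = 60.3849 g

60.3849 g


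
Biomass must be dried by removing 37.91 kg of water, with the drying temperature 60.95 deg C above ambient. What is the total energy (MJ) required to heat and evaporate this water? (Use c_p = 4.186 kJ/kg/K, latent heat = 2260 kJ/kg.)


E = m_water * (4.186 * dT + 2260) / 1000
= 37.91 * (4.186 * 60.95 + 2260) / 1000
= 95.3488 MJ

95.3488 MJ


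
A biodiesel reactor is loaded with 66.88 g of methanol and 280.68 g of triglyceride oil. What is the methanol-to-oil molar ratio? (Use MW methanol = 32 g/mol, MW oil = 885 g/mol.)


Molar ratio = n_MeOH / n_oil = (MeOH/32) / (oil/885) = (MeOH * 885) / (32 * oil)
= (66.88 * 885) / (32 * 280.68)
= 6.5899

6.5899


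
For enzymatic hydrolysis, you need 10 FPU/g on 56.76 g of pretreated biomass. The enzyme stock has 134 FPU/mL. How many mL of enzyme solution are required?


V = dosage * m_sub / activity
V = 10 * 56.76 / 134
V = 4.2358 mL

4.2358 mL


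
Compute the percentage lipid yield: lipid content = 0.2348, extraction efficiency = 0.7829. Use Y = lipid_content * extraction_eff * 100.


Y = lipid_content * extraction_eff * 100
= 0.2348 * 0.7829 * 100
= 18.3825%

18.3825%


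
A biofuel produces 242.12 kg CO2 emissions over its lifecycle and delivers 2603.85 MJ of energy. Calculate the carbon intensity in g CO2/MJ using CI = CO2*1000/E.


CI = CO2 * 1000 / E
= 242.12 * 1000 / 2603.85
= 92.9854 g CO2/MJ

92.9854 g CO2/MJ


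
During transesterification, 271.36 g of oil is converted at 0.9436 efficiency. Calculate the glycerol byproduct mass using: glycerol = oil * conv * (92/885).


glycerol = oil * conv * (92/885)
= 271.36 * 0.9436 * 92 / 885
= 26.6182 g

26.6182 g


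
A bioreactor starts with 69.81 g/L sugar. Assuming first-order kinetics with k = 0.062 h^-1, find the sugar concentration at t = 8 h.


S = S0 * exp(-k * t)
S = 69.81 * exp(-0.062 * 8)
S = 42.5116 g/L

42.5116 g/L


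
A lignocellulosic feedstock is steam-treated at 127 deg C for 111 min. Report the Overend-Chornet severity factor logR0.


logR0 = log10(t * exp((T - 100) / 14.75))
= log10(111 * exp((127 - 100) / 14.75))
= 2.8403

2.8403


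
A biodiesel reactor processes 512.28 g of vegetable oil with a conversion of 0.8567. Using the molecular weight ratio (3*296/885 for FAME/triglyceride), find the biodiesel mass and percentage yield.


m_FAME = oil * conv * (3 * 296 / 885) = oil * conv * (888/885)
= 512.28 * 0.8567 * 888 / 885
= 440.3580 g
Y = m_FAME / oil * 100 = conv * (888/885) * 100
= 0.8567 * 888 / 885 * 100
= 85.96%

440.3580 g FAME; Y = 85.96%


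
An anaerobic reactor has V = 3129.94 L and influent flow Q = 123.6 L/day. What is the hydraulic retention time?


HRT = V / Q
= 3129.94 / 123.6
= 25.3231 days

25.3231 days


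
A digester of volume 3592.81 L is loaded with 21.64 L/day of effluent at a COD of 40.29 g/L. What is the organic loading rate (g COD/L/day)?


OLR = Q * S / V
= 21.64 * 40.29 / 3592.81
= 0.2427 g/L/day

0.2427 g/L/day


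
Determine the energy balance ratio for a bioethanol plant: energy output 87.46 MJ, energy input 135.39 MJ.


EROI = E_out / E_in
= 87.46 / 135.39
= 0.6460

0.6460


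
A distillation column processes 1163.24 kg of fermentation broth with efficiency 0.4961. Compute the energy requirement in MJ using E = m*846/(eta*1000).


E = m * 846 / (eta * 1000)
= 1163.24 * 846 / (0.4961 * 1000)
= 1983.6747 MJ

1983.6747 MJ


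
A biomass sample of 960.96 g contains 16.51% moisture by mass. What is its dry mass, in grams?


Wd = Ww * (1 - MC/100)
= 960.96 * (1 - 16.51/100)
= 802.3055 g

802.3055 g


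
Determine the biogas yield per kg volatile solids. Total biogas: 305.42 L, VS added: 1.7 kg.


Y = V / VS
= 305.42 / 1.7
= 179.6588 L/kg VS

179.6588 L/kg VS


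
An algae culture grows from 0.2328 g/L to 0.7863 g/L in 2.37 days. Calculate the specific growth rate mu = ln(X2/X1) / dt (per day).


mu = ln(X2/X1) / dt
= ln(0.7863/0.2328) / 2.37
= 0.5136 per day

0.5136 per day


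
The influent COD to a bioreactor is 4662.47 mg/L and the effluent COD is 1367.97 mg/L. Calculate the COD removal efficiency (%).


eta = (COD_in - COD_out) / COD_in * 100
= (4662.47 - 1367.97) / 4662.47 * 100
= 70.6600%

70.6600%


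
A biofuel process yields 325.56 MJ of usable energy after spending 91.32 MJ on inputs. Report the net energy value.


NEV = E_out - E_in
= 325.56 - 91.32
= 234.2400 MJ

234.2400 MJ


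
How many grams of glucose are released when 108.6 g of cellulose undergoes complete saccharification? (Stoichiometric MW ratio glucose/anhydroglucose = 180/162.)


glucose = cellulose * 180/162
= 108.6 * 180/162
= 120.6667 g

120.6667 g


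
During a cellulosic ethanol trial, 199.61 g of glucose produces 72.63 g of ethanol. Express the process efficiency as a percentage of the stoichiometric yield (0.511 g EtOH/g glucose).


Fermentation efficiency = (actual / (0.511 * glucose)) * 100
= (72.63 / (0.511 * 199.61)) * 100
= 71.2054%

71.2054%


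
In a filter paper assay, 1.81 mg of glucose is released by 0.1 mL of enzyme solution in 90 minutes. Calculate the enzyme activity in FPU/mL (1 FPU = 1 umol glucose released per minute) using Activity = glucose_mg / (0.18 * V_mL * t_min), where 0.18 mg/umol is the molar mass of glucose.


Activity = glucose_mg / (0.18 mg/umol * V_mL * t_min)
= 1.81 / (0.18 * 0.1 * 90)
= 1.1173 FPU/mL

1.1173 FPU/mL


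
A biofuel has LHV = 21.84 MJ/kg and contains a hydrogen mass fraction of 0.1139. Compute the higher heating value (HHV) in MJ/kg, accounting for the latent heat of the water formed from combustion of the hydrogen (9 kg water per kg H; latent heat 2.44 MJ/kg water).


HHV = LHV + H_frac * 9 * 2.44
= 21.84 + 0.1139 * 9 * 2.44
= 24.3412 MJ/kg

24.3412 MJ/kg


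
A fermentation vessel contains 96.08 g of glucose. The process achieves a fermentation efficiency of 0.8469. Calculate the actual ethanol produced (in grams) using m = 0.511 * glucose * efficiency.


Actual ethanol: m = 0.511 * 96.08 * 0.8469
m = 41.5801 g

41.5801 g


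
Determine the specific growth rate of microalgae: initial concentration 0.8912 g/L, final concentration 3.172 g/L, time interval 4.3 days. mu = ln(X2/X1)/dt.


mu = ln(X2/X1) / dt
= ln(3.172/0.8912) / 4.3
= 0.2952 per day

0.2952 per day


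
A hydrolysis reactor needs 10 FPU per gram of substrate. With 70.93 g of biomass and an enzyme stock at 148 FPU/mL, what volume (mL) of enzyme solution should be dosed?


V = dosage * m_sub / activity
V = 10 * 70.93 / 148
V = 4.7926 mL

4.7926 mL


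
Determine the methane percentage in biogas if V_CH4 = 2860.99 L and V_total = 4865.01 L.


CH4% = V_CH4 / V_total * 100
= 2860.99 / 4865.01 * 100
= 58.8075%

58.8075%


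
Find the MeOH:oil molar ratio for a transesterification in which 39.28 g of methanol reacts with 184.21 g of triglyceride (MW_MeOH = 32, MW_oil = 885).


Molar ratio = n_MeOH / n_oil = (MeOH/32) / (oil/885) = (MeOH * 885) / (32 * oil)
= (39.28 * 885) / (32 * 184.21)
= 5.8973

5.8973


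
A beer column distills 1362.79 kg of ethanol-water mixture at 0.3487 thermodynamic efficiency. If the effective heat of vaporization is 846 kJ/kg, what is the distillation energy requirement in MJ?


E = m * 846 / (eta * 1000)
= 1362.79 * 846 / (0.3487 * 1000)
= 3306.3388 MJ

3306.3388 MJ


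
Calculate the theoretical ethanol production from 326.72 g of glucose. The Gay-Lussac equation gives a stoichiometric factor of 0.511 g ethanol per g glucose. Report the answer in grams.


Theoretical ethanol yield: m_EtOH = 0.511 * m_glucose
m_EtOH = 0.511 * 326.72 = 166.9539 g

166.9539 g


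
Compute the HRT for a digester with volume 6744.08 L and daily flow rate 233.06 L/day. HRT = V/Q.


HRT = V / Q
= 6744.08 / 233.06
= 28.9371 days

28.9371 days


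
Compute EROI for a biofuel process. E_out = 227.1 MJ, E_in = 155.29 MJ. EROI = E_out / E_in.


EROI = E_out / E_in
= 227.1 / 155.29
= 1.4624

1.4624


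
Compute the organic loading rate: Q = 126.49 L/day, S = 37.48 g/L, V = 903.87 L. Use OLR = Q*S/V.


OLR = Q * S / V
= 126.49 * 37.48 / 903.87
= 5.2451 g/L/day

5.2451 g/L/day


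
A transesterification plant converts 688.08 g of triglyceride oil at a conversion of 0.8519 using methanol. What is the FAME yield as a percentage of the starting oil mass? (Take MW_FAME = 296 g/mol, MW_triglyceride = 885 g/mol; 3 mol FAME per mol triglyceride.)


m_FAME = oil * conv * (3 * 296 / 885) = oil * conv * (888/885)
= 688.08 * 0.8519 * 888 / 885
= 588.1624 g
Y = m_FAME / oil * 100 = conv * (888/885) * 100
= 0.8519 * 888 / 885 * 100
= 85.48%

85.48%


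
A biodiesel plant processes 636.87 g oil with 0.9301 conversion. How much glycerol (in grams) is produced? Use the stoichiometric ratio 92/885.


glycerol = oil * conv * (92/885)
= 636.87 * 0.9301 * 92 / 885
= 61.5779 g

61.5779 g


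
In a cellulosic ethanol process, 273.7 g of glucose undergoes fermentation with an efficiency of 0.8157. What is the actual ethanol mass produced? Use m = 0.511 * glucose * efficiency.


Actual ethanol: m = 0.511 * 273.7 * 0.8157
m = 114.0844 g

114.0844 g


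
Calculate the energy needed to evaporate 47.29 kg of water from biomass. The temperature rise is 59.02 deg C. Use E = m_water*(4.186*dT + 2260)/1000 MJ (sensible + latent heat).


E = m_water * (4.186 * dT + 2260) / 1000
= 47.29 * (4.186 * 59.02 + 2260) / 1000
= 118.5588 MJ

118.5588 MJ


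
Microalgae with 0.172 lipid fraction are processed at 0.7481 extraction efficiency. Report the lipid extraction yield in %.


Y = lipid_content * extraction_eff * 100
= 0.172 * 0.7481 * 100
= 12.8673%

12.8673%


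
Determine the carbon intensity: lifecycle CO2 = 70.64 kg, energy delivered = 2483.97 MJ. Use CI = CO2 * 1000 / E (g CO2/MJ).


CI = CO2 * 1000 / E
= 70.64 * 1000 / 2483.97
= 28.4383 g CO2/MJ

28.4383 g CO2/MJ


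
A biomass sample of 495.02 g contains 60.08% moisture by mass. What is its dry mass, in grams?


Wd = Ww * (1 - MC/100)
= 495.02 * (1 - 60.08/100)
= 197.6120 g

197.6120 g


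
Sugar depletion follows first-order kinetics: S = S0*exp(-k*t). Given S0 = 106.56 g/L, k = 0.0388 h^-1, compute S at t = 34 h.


S = S0 * exp(-k * t)
S = 106.56 * exp(-0.0388 * 34)
S = 28.4887 g/L

28.4887 g/L


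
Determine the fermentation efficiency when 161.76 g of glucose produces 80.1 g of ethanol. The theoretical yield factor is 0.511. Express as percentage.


Fermentation efficiency = (actual / (0.511 * glucose)) * 100
= (80.1 / (0.511 * 161.76)) * 100
= 96.9037%

96.9037%


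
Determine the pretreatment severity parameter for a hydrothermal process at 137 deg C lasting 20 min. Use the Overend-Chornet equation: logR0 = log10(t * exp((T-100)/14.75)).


logR0 = log10(t * exp((T - 100) / 14.75))
= log10(20 * exp((137 - 100) / 14.75))
= 2.3904

2.3904


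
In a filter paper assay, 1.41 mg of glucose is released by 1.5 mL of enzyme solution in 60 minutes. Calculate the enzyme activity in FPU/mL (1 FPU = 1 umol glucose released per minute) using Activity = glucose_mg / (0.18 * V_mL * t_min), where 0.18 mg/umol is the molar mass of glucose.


Activity = glucose_mg / (0.18 mg/umol * V_mL * t_min)
= 1.41 / (0.18 * 1.5 * 60)
= 0.0870 FPU/mL

0.0870 FPU/mL


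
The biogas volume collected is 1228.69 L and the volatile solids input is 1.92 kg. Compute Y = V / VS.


Y = V / VS
= 1228.69 / 1.92
= 639.9427 L/kg VS

639.9427 L/kg VS


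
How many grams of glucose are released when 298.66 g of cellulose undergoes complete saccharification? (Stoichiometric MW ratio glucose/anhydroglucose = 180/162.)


glucose = cellulose * 180/162
= 298.66 * 180/162
= 331.8444 g

331.8444 g


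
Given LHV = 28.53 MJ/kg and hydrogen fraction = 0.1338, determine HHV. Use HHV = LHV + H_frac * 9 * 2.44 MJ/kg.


HHV = LHV + H_frac * 9 * 2.44
= 28.53 + 0.1338 * 9 * 2.44
= 31.4682 MJ/kg

31.4682 MJ/kg


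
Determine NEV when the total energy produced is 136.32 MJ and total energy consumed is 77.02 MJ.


NEV = E_out - E_in
= 136.32 - 77.02
= 59.3000 MJ

59.3000 MJ


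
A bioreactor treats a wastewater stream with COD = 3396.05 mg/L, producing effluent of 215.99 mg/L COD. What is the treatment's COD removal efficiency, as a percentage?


eta = (COD_in - COD_out) / COD_in * 100
= (3396.05 - 215.99) / 3396.05 * 100
= 93.6400%

93.6400%


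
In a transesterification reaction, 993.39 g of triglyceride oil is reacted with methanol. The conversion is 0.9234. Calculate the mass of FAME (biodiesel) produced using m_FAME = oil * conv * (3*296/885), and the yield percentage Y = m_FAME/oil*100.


m_FAME = oil * conv * (3 * 296 / 885) = oil * conv * (888/885)
= 993.39 * 0.9234 * 888 / 885
= 920.4058 g
Y = m_FAME / oil * 100 = conv * (888/885) * 100
= 0.9234 * 888 / 885 * 100
= 92.65%

920.4058 g FAME; Y = 92.65%


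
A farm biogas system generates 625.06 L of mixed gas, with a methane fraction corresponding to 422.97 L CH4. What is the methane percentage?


CH4% = V_CH4 / V_total * 100
= 422.97 / 625.06 * 100
= 67.6687%

67.6687%


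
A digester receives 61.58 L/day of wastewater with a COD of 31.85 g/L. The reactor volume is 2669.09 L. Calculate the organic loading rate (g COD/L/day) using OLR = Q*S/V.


OLR = Q * S / V
= 61.58 * 31.85 / 2669.09
= 0.7348 g/L/day

0.7348 g/L/day


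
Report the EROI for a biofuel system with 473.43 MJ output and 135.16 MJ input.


EROI = E_out / E_in
= 473.43 / 135.16
= 3.5027

3.5027


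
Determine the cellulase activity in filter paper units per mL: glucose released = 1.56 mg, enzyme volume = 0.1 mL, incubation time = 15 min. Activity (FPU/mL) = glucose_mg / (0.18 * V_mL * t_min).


Activity = glucose_mg / (0.18 mg/umol * V_mL * t_min)
= 1.56 / (0.18 * 0.1 * 15)
= 5.7778 FPU/mL

5.7778 FPU/mL


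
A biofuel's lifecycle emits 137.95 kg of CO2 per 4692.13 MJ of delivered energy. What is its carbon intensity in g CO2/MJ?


CI = CO2 * 1000 / E
= 137.95 * 1000 / 4692.13
= 29.4003 g CO2/MJ

29.4003 g CO2/MJ


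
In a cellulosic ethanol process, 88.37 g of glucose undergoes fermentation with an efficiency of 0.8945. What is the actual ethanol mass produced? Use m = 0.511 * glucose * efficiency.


Actual ethanol: m = 0.511 * 88.37 * 0.8945
m = 40.3930 g

40.3930 g


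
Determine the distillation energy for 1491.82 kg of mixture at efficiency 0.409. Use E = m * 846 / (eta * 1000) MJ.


E = m * 846 / (eta * 1000)
= 1491.82 * 846 / (0.409 * 1000)
= 3085.7695 MJ

3085.7695 MJ


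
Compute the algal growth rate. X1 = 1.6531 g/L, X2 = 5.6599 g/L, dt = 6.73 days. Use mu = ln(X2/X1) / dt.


mu = ln(X2/X1) / dt
= ln(5.6599/1.6531) / 6.73
= 0.1829 per day

0.1829 per day


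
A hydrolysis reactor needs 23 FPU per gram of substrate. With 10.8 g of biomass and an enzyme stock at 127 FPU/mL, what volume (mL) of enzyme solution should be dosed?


V = dosage * m_sub / activity
V = 23 * 10.8 / 127
V = 1.9559 mL

1.9559 mL


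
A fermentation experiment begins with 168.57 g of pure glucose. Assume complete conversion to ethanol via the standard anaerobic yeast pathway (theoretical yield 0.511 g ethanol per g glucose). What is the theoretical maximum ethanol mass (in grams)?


Theoretical ethanol yield: m_EtOH = 0.511 * m_glucose
m_EtOH = 0.511 * 168.57 = 86.1393 g

86.1393 g


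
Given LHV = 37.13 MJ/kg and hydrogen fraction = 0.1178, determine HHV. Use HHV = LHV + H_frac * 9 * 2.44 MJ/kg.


HHV = LHV + H_frac * 9 * 2.44
= 37.13 + 0.1178 * 9 * 2.44
= 39.7169 MJ/kg

39.7169 MJ/kg


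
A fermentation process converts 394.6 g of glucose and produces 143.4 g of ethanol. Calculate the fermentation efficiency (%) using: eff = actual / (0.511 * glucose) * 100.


Fermentation efficiency = (actual / (0.511 * glucose)) * 100
= (143.4 / (0.511 * 394.6)) * 100
= 71.1166%

71.1166%


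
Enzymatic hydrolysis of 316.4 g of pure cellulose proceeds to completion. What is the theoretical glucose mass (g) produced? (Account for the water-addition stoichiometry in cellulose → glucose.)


glucose = cellulose * 180/162
= 316.4 * 180/162
= 351.5556 g

351.5556 g


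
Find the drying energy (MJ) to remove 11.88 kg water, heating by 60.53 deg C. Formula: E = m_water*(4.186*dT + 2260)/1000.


E = m_water * (4.186 * dT + 2260) / 1000
= 11.88 * (4.186 * 60.53 + 2260) / 1000
= 29.8589 MJ

29.8589 MJ


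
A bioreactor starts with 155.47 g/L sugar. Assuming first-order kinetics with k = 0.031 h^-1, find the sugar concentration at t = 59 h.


S = S0 * exp(-k * t)
S = 155.47 * exp(-0.031 * 59)
S = 24.9644 g/L

24.9644 g/L


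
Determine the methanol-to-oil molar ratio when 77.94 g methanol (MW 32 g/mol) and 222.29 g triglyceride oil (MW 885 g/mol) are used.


Molar ratio = n_MeOH / n_oil = (MeOH/32) / (oil/885) = (MeOH * 885) / (32 * oil)
= (77.94 * 885) / (32 * 222.29)
= 9.6969

9.6969


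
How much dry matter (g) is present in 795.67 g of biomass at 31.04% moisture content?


Wd = Ww * (1 - MC/100)
= 795.67 * (1 - 31.04/100)
= 548.6940 g

548.6940 g


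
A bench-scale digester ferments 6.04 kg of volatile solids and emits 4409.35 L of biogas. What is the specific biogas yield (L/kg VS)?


Y = V / VS
= 4409.35 / 6.04
= 730.0248 L/kg VS

730.0248 L/kg VS


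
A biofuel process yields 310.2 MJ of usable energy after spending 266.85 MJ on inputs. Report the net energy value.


NEV = E_out - E_in
= 310.2 - 266.85
= 43.3500 MJ

43.3500 MJ


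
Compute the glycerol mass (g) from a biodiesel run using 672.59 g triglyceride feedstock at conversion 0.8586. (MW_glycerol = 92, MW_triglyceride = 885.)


glycerol = oil * conv * (92/885)
= 672.59 * 0.8586 * 92 / 885
= 60.0324 g

60.0324 g


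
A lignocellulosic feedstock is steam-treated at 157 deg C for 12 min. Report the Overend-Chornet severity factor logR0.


logR0 = log10(t * exp((T - 100) / 14.75))
= log10(12 * exp((157 - 100) / 14.75))
= 2.7575

2.7575


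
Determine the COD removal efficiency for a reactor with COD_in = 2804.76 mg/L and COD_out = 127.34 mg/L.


eta = (COD_in - COD_out) / COD_in * 100
= (2804.76 - 127.34) / 2804.76 * 100
= 95.4599%

95.4599%


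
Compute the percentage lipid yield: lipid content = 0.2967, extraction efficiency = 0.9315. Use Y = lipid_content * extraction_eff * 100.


Y = lipid_content * extraction_eff * 100
= 0.2967 * 0.9315 * 100
= 27.6376%

27.6376%


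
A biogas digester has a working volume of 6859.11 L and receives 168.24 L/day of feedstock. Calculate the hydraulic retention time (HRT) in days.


HRT = V / Q
= 6859.11 / 168.24
= 40.7698 days

40.7698 days


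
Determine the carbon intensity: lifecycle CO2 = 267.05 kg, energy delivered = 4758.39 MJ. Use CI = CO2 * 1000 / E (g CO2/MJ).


CI = CO2 * 1000 / E
= 267.05 * 1000 / 4758.39
= 56.1219 g CO2/MJ

56.1219 g CO2/MJ


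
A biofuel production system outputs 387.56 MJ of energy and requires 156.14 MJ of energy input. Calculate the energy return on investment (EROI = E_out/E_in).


EROI = E_out / E_in
= 387.56 / 156.14
= 2.4821

2.4821


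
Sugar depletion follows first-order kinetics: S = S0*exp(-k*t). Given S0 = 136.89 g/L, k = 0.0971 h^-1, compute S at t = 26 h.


S = S0 * exp(-k * t)
S = 136.89 * exp(-0.0971 * 26)
S = 10.9636 g/L

10.9636 g/L


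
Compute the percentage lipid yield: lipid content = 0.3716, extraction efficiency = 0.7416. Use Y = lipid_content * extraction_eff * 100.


Y = lipid_content * extraction_eff * 100
= 0.3716 * 0.7416 * 100
= 27.5579%

27.5579%


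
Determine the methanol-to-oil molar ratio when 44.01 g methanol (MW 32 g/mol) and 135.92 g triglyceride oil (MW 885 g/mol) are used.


Molar ratio = n_MeOH / n_oil = (MeOH/32) / (oil/885) = (MeOH * 885) / (32 * oil)
= (44.01 * 885) / (32 * 135.92)
= 8.9549

8.9549


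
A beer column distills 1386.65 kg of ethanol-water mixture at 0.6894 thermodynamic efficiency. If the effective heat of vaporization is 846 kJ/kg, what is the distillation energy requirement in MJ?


E = m * 846 / (eta * 1000)
= 1386.65 * 846 / (0.6894 * 1000)
= 1701.6332 MJ

1701.6332 MJ


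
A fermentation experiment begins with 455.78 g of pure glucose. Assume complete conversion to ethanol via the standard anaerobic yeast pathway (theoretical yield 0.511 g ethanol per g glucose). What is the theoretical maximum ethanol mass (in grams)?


Theoretical ethanol yield: m_EtOH = 0.511 * m_glucose
m_EtOH = 0.511 * 455.78 = 232.9036 g

232.9036 g


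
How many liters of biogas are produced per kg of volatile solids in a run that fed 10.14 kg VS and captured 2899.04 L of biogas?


Y = V / VS
= 2899.04 / 10.14
= 285.9014 L/kg VS

285.9014 L/kg VS


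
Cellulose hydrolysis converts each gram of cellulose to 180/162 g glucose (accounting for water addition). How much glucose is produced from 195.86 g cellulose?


glucose = cellulose * 180/162
= 195.86 * 180/162
= 217.6222 g

217.6222 g


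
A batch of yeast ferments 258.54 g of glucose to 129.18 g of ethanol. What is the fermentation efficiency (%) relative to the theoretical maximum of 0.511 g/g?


Fermentation efficiency = (actual / (0.511 * glucose)) * 100
= (129.18 / (0.511 * 258.54)) * 100
= 97.7792%

97.7792%


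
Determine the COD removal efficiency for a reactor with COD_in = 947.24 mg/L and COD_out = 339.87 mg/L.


eta = (COD_in - COD_out) / COD_in * 100
= (947.24 - 339.87) / 947.24 * 100
= 64.1200%

64.1200%


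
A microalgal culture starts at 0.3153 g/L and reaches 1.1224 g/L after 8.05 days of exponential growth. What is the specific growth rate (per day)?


mu = ln(X2/X1) / dt
= ln(1.1224/0.3153) / 8.05
= 0.1577 per day

0.1577 per day


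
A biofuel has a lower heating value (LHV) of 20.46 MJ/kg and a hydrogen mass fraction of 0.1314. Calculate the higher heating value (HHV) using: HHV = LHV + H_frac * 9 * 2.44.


HHV = LHV + H_frac * 9 * 2.44
= 20.46 + 0.1314 * 9 * 2.44
= 23.3455 MJ/kg

23.3455 MJ/kg


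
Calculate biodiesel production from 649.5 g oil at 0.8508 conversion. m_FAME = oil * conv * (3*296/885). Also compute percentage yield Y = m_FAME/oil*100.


m_FAME = oil * conv * (3 * 296 / 885) = oil * conv * (888/885)
= 649.5 * 0.8508 * 888 / 885
= 554.4678 g
Y = m_FAME / oil * 100 = conv * (888/885) * 100
= 0.8508 * 888 / 885 * 100
= 85.37%

554.4678 g FAME; Y = 85.37%


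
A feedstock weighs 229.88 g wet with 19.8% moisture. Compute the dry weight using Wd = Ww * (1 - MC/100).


Wd = Ww * (1 - MC/100)
= 229.88 * (1 - 19.8/100)
= 184.3638 g

184.3638 g


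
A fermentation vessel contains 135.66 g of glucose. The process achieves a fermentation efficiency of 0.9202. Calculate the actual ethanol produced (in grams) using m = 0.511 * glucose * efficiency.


Actual ethanol: m = 0.511 * 135.66 * 0.9202
m = 63.7903 g

63.7903 g


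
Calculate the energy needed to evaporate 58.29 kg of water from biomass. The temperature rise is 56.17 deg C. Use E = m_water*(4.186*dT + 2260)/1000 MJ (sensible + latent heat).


E = m_water * (4.186 * dT + 2260) / 1000
= 58.29 * (4.186 * 56.17 + 2260) / 1000
= 145.4410 MJ

145.4410 MJ


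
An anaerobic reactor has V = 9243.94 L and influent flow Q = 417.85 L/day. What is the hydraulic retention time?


HRT = V / Q
= 9243.94 / 417.85
= 22.1226 days

22.1226 days


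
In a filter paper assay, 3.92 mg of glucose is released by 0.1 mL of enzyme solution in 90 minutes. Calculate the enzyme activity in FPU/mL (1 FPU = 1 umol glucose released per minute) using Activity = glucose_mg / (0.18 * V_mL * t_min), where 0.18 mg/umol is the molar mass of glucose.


Activity = glucose_mg / (0.18 mg/umol * V_mL * t_min)
= 3.92 / (0.18 * 0.1 * 90)
= 2.4198 FPU/mL

2.4198 FPU/mL


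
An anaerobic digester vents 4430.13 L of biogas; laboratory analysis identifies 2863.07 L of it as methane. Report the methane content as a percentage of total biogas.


CH4% = V_CH4 / V_total * 100
= 2863.07 / 4430.13 * 100
= 64.6272%

64.6272%


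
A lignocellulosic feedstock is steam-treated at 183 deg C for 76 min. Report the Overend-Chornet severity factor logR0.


logR0 = log10(t * exp((T - 100) / 14.75))
= log10(76 * exp((183 - 100) / 14.75))
= 4.3246

4.3246


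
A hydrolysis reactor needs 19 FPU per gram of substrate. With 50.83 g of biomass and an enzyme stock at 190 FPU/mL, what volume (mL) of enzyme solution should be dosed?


V = dosage * m_sub / activity
V = 19 * 50.83 / 190
V = 5.0830 mL

5.0830 mL


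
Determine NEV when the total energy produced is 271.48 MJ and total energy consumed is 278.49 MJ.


NEV = E_out - E_in
= 271.48 - 278.49
= -7.0100 MJ

-7.0100 MJ


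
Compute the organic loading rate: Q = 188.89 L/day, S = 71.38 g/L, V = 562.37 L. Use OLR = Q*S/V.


OLR = Q * S / V
= 188.89 * 71.38 / 562.37
= 23.9753 g/L/day

23.9753 g/L/day


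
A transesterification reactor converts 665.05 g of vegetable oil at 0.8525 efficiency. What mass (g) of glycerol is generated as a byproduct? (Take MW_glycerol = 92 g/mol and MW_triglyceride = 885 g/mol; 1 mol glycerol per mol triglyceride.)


glycerol = oil * conv * (92/885)
= 665.05 * 0.8525 * 92 / 885
= 58.9377 g

58.9377 g


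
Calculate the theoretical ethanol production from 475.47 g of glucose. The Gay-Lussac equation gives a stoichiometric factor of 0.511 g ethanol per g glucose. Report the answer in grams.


Theoretical ethanol yield: m_EtOH = 0.511 * m_glucose
m_EtOH = 0.511 * 475.47 = 242.9652 g

242.9652 g


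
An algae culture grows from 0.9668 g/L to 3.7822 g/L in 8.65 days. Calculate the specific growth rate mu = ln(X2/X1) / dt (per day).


mu = ln(X2/X1) / dt
= ln(3.7822/0.9668) / 8.65
= 0.1577 per day

0.1577 per day


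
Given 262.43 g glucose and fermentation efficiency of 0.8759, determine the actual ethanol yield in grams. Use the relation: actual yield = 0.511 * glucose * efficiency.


Actual ethanol: m = 0.511 * 262.43 * 0.8759
m = 117.4597 g

117.4597 g


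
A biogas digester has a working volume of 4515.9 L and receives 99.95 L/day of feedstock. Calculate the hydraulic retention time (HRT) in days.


HRT = V / Q
= 4515.9 / 99.95
= 45.1816 days

45.1816 days


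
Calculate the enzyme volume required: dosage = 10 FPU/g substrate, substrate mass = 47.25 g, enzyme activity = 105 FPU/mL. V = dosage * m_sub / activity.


V = dosage * m_sub / activity
V = 10 * 47.25 / 105
V = 4.5000 mL

4.5000 mL


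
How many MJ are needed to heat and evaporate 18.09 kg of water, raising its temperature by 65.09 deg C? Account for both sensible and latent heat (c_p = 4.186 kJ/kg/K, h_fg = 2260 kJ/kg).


E = m_water * (4.186 * dT + 2260) / 1000
= 18.09 * (4.186 * 65.09 + 2260) / 1000
= 45.8123 MJ

45.8123 MJ


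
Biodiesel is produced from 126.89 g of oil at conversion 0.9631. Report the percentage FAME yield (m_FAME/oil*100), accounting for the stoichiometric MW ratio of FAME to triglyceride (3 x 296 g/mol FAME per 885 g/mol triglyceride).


m_FAME = oil * conv * (3 * 296 / 885) = oil * conv * (888/885)
= 126.89 * 0.9631 * 888 / 885
= 122.6220 g
Y = m_FAME / oil * 100 = conv * (888/885) * 100
= 0.9631 * 888 / 885 * 100
= 96.64%

96.64%


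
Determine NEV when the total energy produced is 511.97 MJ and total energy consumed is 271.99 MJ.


NEV = E_out - E_in
= 511.97 - 271.99
= 239.9800 MJ

239.9800 MJ


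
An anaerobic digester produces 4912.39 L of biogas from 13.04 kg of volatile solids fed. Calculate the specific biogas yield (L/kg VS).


Y = V / VS
= 4912.39 / 13.04
= 376.7170 L/kg VS

376.7170 L/kg VS


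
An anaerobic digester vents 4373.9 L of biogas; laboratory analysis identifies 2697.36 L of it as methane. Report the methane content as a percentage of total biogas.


CH4% = V_CH4 / V_total * 100
= 2697.36 / 4373.9 * 100
= 61.6694%

61.6694%


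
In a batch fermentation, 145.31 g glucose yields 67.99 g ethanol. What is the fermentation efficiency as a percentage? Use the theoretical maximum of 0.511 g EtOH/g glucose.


Fermentation efficiency = (actual / (0.511 * glucose)) * 100
= (67.99 / (0.511 * 145.31)) * 100
= 91.5648%

91.5648%


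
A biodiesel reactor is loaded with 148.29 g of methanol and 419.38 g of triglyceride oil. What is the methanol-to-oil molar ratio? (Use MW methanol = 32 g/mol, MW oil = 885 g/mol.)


Molar ratio = n_MeOH / n_oil = (MeOH/32) / (oil/885) = (MeOH * 885) / (32 * oil)
= (148.29 * 885) / (32 * 419.38)
= 9.7791

9.7791


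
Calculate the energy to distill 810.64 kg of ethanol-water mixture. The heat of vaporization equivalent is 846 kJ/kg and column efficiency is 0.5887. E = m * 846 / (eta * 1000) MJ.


E = m * 846 / (eta * 1000)
= 810.64 * 846 / (0.5887 * 1000)
= 1164.9421 MJ

1164.9421 MJ


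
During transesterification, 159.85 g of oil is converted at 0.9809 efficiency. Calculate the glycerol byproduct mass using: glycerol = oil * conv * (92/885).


glycerol = oil * conv * (92/885)
= 159.85 * 0.9809 * 92 / 885
= 16.2998 g

16.2998 g


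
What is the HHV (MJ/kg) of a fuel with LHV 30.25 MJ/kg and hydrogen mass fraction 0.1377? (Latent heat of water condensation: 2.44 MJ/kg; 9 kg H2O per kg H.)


HHV = LHV + H_frac * 9 * 2.44
= 30.25 + 0.1377 * 9 * 2.44
= 33.2739 MJ/kg

33.2739 MJ/kg


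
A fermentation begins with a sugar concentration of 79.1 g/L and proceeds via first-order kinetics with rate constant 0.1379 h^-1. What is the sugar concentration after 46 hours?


S = S0 * exp(-k * t)
S = 79.1 * exp(-0.1379 * 46)
S = 0.1391 g/L

0.1391 g/L


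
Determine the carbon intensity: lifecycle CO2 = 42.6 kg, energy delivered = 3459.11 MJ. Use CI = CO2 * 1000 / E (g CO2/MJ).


CI = CO2 * 1000 / E
= 42.6 * 1000 / 3459.11
= 12.3153 g CO2/MJ

12.3153 g CO2/MJ


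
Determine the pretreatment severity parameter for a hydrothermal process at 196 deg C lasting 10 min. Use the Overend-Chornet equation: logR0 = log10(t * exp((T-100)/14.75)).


logR0 = log10(t * exp((T - 100) / 14.75))
= log10(10 * exp((196 - 100) / 14.75))
= 3.8266

3.8266


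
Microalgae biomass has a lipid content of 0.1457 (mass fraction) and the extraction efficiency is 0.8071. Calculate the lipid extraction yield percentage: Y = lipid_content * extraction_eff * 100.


Y = lipid_content * extraction_eff * 100
= 0.1457 * 0.8071 * 100
= 11.7594%

11.7594%


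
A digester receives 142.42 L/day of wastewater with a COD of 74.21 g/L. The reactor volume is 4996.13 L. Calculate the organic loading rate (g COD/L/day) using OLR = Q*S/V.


OLR = Q * S / V
= 142.42 * 74.21 / 4996.13
= 2.1154 g/L/day

2.1154 g/L/day


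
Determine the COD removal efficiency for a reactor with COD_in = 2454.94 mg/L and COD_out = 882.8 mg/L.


eta = (COD_in - COD_out) / COD_in * 100
= (2454.94 - 882.8) / 2454.94 * 100
= 64.0399%

64.0399%


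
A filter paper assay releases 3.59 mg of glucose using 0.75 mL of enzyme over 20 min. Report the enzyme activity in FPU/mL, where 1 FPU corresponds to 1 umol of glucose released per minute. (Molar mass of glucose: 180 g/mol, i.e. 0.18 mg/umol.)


Activity = glucose_mg / (0.18 mg/umol * V_mL * t_min)
= 3.59 / (0.18 * 0.75 * 20)
= 1.3296 FPU/mL

1.3296 FPU/mL


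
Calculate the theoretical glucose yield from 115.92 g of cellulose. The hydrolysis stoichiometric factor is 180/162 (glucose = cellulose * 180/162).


glucose = cellulose * 180/162
= 115.92 * 180/162
= 128.8000 g

128.8000 g


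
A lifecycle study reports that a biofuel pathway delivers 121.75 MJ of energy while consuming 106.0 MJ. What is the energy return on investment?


EROI = E_out / E_in
= 121.75 / 106.0
= 1.1486

1.1486


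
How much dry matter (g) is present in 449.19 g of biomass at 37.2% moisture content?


Wd = Ww * (1 - MC/100)
= 449.19 * (1 - 37.2/100)
= 282.0913 g

282.0913 g


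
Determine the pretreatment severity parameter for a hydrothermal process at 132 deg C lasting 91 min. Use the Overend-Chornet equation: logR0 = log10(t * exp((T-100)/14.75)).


logR0 = log10(t * exp((T - 100) / 14.75))
= log10(91 * exp((132 - 100) / 14.75))
= 2.9012

2.9012


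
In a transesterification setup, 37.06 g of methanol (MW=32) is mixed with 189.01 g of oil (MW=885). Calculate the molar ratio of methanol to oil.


Molar ratio = n_MeOH / n_oil = (MeOH/32) / (oil/885) = (MeOH * 885) / (32 * oil)
= (37.06 * 885) / (32 * 189.01)
= 5.4227

5.4227


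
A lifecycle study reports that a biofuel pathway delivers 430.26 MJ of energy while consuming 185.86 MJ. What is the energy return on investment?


EROI = E_out / E_in
= 430.26 / 185.86
= 2.3150

2.3150


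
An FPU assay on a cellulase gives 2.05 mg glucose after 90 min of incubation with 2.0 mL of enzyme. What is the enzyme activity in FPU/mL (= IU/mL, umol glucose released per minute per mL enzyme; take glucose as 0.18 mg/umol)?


Activity = glucose_mg / (0.18 mg/umol * V_mL * t_min)
= 2.05 / (0.18 * 2.0 * 90)
= 0.0633 FPU/mL

0.0633 FPU/mL


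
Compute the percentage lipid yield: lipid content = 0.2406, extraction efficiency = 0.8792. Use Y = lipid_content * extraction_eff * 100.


Y = lipid_content * extraction_eff * 100
= 0.2406 * 0.8792 * 100
= 21.1536%

21.1536%


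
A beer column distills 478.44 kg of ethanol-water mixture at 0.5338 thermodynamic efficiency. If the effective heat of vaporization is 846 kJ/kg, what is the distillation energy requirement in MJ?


E = m * 846 / (eta * 1000)
= 478.44 * 846 / (0.5338 * 1000)
= 758.2620 MJ

758.2620 MJ


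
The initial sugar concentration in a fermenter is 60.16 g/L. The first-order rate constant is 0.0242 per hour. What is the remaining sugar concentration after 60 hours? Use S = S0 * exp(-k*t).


S = S0 * exp(-k * t)
S = 60.16 * exp(-0.0242 * 60)
S = 14.0836 g/L

14.0836 g/L


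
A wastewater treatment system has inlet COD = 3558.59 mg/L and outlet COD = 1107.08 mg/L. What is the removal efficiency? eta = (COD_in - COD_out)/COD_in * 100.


eta = (COD_in - COD_out) / COD_in * 100
= (3558.59 - 1107.08) / 3558.59 * 100
= 68.8899%

68.8899%


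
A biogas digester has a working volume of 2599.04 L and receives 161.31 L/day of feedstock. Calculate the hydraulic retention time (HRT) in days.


HRT = V / Q
= 2599.04 / 161.31
= 16.1121 days

16.1121 days


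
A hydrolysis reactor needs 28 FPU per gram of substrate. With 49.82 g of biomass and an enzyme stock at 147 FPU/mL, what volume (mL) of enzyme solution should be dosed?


V = dosage * m_sub / activity
V = 28 * 49.82 / 147
V = 9.4895 mL

9.4895 mL


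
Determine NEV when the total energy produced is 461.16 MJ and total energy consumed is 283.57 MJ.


NEV = E_out - E_in
= 461.16 - 283.57
= 177.5900 MJ

177.5900 MJ


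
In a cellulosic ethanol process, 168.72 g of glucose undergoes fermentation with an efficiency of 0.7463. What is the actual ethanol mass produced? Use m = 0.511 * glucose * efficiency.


Actual ethanol: m = 0.511 * 168.72 * 0.7463
m = 64.3429 g

64.3429 g


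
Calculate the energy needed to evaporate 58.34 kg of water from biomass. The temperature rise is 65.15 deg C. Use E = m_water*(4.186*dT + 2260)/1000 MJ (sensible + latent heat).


E = m_water * (4.186 * dT + 2260) / 1000
= 58.34 * (4.186 * 65.15 + 2260) / 1000
= 147.7588 MJ

147.7588 MJ


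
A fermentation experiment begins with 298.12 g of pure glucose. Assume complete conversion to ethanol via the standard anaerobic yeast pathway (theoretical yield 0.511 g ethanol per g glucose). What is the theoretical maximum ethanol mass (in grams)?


Theoretical ethanol yield: m_EtOH = 0.511 * m_glucose
m_EtOH = 0.511 * 298.12 = 152.3393 g

152.3393 g
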